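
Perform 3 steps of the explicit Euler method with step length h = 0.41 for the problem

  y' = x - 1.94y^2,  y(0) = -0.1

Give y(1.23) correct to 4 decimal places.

0.3850

Euler: y_{n+1} = y_n + h·f(x_n, y_n).
x=0.000000, y=-0.100000: f=-0.019400 → y ← -0.100000 + 0.41·(-0.019400) = -0.107954
x=0.410000, y=-0.107954: f=0.387391 → y ← -0.107954 + 0.41·0.387391 = 0.050876
x=0.820000, y=0.050876: f=0.814978 → y ← 0.050876 + 0.41·0.814978 = 0.385018
y(1.23) ≈ 0.3850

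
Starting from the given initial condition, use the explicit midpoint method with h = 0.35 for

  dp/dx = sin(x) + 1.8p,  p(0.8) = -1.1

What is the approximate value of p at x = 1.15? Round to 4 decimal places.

-1.6425

Midpoint: k1 = f(x_n, p_n); k2 = f(x_n + h/2, p_n + (h/2)·k1); p_{n+1} = p_n + h·k2.
x=0.800000, p=-1.100000:
  k1 = f(0.800000, -1.100000) = -1.262644
  k2 = f(0.975000, -1.320963) = -1.550031
  p ← -1.100000 + 0.35·(-1.550031) = -1.642511
p(1.15) ≈ -1.6425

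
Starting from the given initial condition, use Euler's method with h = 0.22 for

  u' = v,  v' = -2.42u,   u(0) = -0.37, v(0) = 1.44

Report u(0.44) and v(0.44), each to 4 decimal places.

Euler on (u,v): u_{n+1} = u_n + h·u', v_{n+1} = v_n + h·v'.
0.000000: (-0.370000, 1.440000); f=(1.440000, 0.895400) → (-0.053200, 1.636988)
0.220000: (-0.053200, 1.636988); f=(1.636988, 0.128744) → (0.306937, 1.665312)
(u(0.44), v(0.44)) ≈ (0.3069, 1.6653)

0.3069, 1.6653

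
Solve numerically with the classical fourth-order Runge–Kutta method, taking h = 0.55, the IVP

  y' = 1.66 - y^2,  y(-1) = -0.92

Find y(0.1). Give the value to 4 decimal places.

0.6119

RK4: k1 = f(x_n, y_n); k2 = f(x_n + h/2, y_n + (h/2)·k1); k3 = f(x_n + h/2, y_n + (h/2)·k2); k4 = f(x_n + h, y_n + h·k3); y_{n+1} = y_n + (h/6)·(k1 + 2k2 + 2k3 + k4).
x=-1.000000, y=-0.920000:
  k1 = f(-1.000000, -0.920000) = 0.813600
  k2 = f(-0.725000, -0.696260) = 1.175222
  k3 = f(-0.725000, -0.596814) = 1.303813
  k4 = f(-0.450000, -0.202903) = 1.618830
  y ← -0.920000 + (0.55/6)·(k1 + 2k2 + 2k3 + k4) = -0.242537
x=-0.450000, y=-0.242537:
  k1 = f(-0.450000, -0.242537) = 1.601176
  k2 = f(-0.175000, 0.197786) = 1.620881
  k3 = f(-0.175000, 0.203205) = 1.618708
  k4 = f(0.100000, 0.647752) = 1.240418
  y ← -0.242537 + (0.55/6)·(k1 + 2k2 + 2k3 + k4) = 0.611867
y(0.1) ≈ 0.6119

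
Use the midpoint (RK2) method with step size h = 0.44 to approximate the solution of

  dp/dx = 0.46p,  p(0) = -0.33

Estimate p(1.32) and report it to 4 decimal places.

Midpoint: k1 = f(x_n, p_n); k2 = f(x_n + h/2, p_n + (h/2)·k1); p_{n+1} = p_n + h·k2.
x=0.000000, p=-0.330000:
  k1 = f(0.000000, -0.330000) = -0.151800
  k2 = f(0.220000, -0.363396) = -0.167162
  p ← -0.330000 + 0.44·(-0.167162) = -0.403551
x=0.440000, p=-0.403551:
  k1 = f(0.440000, -0.403551) = -0.185634
  k2 = f(0.660000, -0.444391) = -0.204420
  p ← -0.403551 + 0.44·(-0.204420) = -0.493496
x=0.880000, p=-0.493496:
  k1 = f(0.880000, -0.493496) = -0.227008
  k2 = f(1.100000, -0.543438) = -0.249981
  p ← -0.493496 + 0.44·(-0.249981) = -0.603488
p(1.32) ≈ -0.6035

-0.6035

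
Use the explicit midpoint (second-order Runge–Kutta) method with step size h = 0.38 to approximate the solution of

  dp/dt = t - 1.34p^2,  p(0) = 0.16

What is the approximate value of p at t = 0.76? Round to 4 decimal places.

Midpoint: k1 = f(t_n, p_n); k2 = f(t_n + h/2, p_n + (h/2)·k1); p_{n+1} = p_n + h·k2.
t=0.000000, p=0.160000:
  k1 = f(0.000000, 0.160000) = -0.034304
  k2 = f(0.190000, 0.153482) = 0.158434
  p ← 0.160000 + 0.38·0.158434 = 0.220205
t=0.380000, p=0.220205:
  k1 = f(0.380000, 0.220205) = 0.315023
  k2 = f(0.570000, 0.280059) = 0.464900
  p ← 0.220205 + 0.38·0.464900 = 0.396867
p(0.76) ≈ 0.3969

0.3969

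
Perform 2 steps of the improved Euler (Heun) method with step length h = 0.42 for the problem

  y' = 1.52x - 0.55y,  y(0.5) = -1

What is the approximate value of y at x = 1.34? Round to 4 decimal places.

Heun: k1 = f(x_n, y_n); k2 = f(x_n + h, y_n + h·k1); y_{n+1} = y_n + (h/2)·(k1 + k2).
x=0.500000, y=-1.000000:
  k1 = f(0.500000, -1.000000) = 1.310000
  k2 = f(0.920000, -0.449800) = 1.645790
  y ← -1.000000 + (0.42/2)·(1.310000 + 1.645790) = -0.379284
x=0.920000, y=-0.379284:
  k1 = f(0.920000, -0.379284) = 1.607006
  k2 = f(1.340000, 0.295659) = 1.874188
  y ← -0.379284 + (0.42/2)·(1.607006 + 1.874188) = 0.351767
y(1.34) ≈ 0.3518

0.3518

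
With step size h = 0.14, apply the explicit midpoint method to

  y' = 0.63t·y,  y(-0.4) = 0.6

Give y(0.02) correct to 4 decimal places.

0.5707

Midpoint: k1 = f(t_n, y_n); k2 = f(t_n + h/2, y_n + (h/2)·k1); y_{n+1} = y_n + h·k2.
t=-0.400000, y=0.600000:
  k1 = f(-0.400000, 0.600000) = -0.151200
  k2 = f(-0.330000, 0.589416) = -0.122540
  y ← 0.600000 + 0.14·(-0.122540) = 0.582844
t=-0.260000, y=0.582844:
  k1 = f(-0.260000, 0.582844) = -0.095470
  k2 = f(-0.190000, 0.576162) = -0.068967
  y ← 0.582844 + 0.14·(-0.068967) = 0.573189
t=-0.120000, y=0.573189:
  k1 = f(-0.120000, 0.573189) = -0.043333
  k2 = f(-0.050000, 0.570156) = -0.017960
  y ← 0.573189 + 0.14·(-0.017960) = 0.570675
y(0.02) ≈ 0.5707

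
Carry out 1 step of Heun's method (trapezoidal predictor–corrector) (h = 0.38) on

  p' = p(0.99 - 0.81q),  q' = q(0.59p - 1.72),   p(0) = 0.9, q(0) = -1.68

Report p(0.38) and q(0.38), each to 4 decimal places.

Heun on (p,q): k1 = f(s_n, state_n); k2 = f(s_n + h, state_n + h·k1); state_{n+1} = state_n + (h/2)·(k1 + k2).
0.000000: (0.900000, -1.680000)
  k1 = (2.115720, 1.997520)
  predictor → (1.703974, -0.920942)
  k2 = (2.958036, 0.658157)
  → (1.864014, -1.175421)
(p(0.38), q(0.38)) ≈ (1.8640, -1.1754)

1.8640, -1.1754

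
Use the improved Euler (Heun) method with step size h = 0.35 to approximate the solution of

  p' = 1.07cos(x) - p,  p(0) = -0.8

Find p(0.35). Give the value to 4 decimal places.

Heun: k1 = f(x_n, p_n); k2 = f(x_n + h, p_n + h·k1); p_{n+1} = p_n + (h/2)·(k1 + k2).
x=0.000000, p=-0.800000:
  k1 = f(0.000000, -0.800000) = 1.870000
  k2 = f(0.350000, -0.145500) = 1.150629
  p ← -0.800000 + (0.35/2)·(1.870000 + 1.150629) = -0.271390
p(0.35) ≈ -0.2714

-0.2714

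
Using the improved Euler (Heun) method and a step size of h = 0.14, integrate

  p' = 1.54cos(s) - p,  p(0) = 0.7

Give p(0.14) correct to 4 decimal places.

0.8083

Heun: k1 = f(s_n, p_n); k2 = f(s_n + h, p_n + h·k1); p_{n+1} = p_n + (h/2)·(k1 + k2).
s=0.000000, p=0.700000:
  k1 = f(0.000000, 0.700000) = 0.840000
  k2 = f(0.140000, 0.817600) = 0.707333
  p ← 0.700000 + (0.14/2)·(0.840000 + 0.707333) = 0.808313
p(0.14) ≈ 0.8083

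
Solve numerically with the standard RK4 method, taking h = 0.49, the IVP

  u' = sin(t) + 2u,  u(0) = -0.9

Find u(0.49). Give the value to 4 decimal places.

-2.2239

RK4: k1 = f(t_n, u_n); k2 = f(t_n + h/2, u_n + (h/2)·k1); k3 = f(t_n + h/2, u_n + (h/2)·k2); k4 = f(t_n + h, u_n + h·k3); u_{n+1} = u_n + (h/6)·(k1 + 2k2 + 2k3 + k4).
t=0.000000, u=-0.900000:
  k1 = f(0.000000, -0.900000) = -1.800000
  k2 = f(0.245000, -1.341000) = -2.439444
  k3 = f(0.245000, -1.497664) = -2.752771
  k4 = f(0.490000, -2.248858) = -4.027090
  u ← -0.900000 + (0.49/6)·(k1 + 2k2 + 2k3 + k4) = -2.223941
u(0.49) ≈ -2.2239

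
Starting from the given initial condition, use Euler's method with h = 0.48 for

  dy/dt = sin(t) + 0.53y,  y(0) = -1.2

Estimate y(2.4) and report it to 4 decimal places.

Euler: y_{n+1} = y_n + h·f(t_n, y_n).
t=0.000000, y=-1.200000: f=-0.636000 → y ← -1.200000 + 0.48·(-0.636000) = -1.505280
t=0.480000, y=-1.505280: f=-0.336019 → y ← -1.505280 + 0.48·(-0.336019) = -1.666569
t=0.960000, y=-1.666569: f=-0.064090 → y ← -1.666569 + 0.48·(-0.064090) = -1.697332
t=1.440000, y=-1.697332: f=0.091872 → y ← -1.697332 + 0.48·0.091872 = -1.653234
t=1.920000, y=-1.653234: f=0.063432 → y ← -1.653234 + 0.48·0.063432 = -1.622787
y(2.4) ≈ -1.6228

-1.6228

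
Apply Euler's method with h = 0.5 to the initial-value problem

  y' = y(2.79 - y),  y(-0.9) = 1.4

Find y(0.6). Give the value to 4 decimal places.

2.7563

Euler: y_{n+1} = y_n + h·f(t_n, y_n).
t=-0.900000, y=1.400000: f=1.946000 → y ← 1.400000 + 0.5·1.946000 = 2.373000
t=-0.400000, y=2.373000: f=0.989541 → y ← 2.373000 + 0.5·0.989541 = 2.867771
t=0.100000, y=2.867771: f=-0.223028 → y ← 2.867771 + 0.5·(-0.223028) = 2.756257
y(0.6) ≈ 2.7563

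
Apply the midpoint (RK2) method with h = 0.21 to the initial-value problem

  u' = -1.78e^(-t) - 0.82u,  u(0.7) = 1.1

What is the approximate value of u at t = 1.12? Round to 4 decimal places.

Midpoint: k1 = f(t_n, u_n); k2 = f(t_n + h/2, u_n + (h/2)·k1); u_{n+1} = u_n + h·k2.
t=0.700000, u=1.100000:
  k1 = f(0.700000, 1.100000) = -1.785922
  k2 = f(0.805000, 0.912478) = -1.544049
  u ← 1.100000 + 0.21·(-1.544049) = 0.775750
t=0.910000, u=0.775750:
  k1 = f(0.910000, 0.775750) = -1.352608
  k2 = f(1.015000, 0.633726) = -1.164732
  u ← 0.775750 + 0.21·(-1.164732) = 0.531156
u(1.12) ≈ 0.5312

0.5312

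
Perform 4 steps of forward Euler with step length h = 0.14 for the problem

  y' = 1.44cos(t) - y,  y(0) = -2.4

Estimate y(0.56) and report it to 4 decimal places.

Euler: y_{n+1} = y_n + h·f(t_n, y_n).
t=0.000000, y=-2.400000: f=3.840000 → y ← -2.400000 + 0.14·3.840000 = -1.862400
t=0.140000, y=-1.862400: f=3.288311 → y ← -1.862400 + 0.14·3.288311 = -1.402036
t=0.280000, y=-1.402036: f=2.785956 → y ← -1.402036 + 0.14·2.785956 = -1.012003
t=0.420000, y=-1.012003: f=2.326851 → y ← -1.012003 + 0.14·2.326851 = -0.686243
y(0.56) ≈ -0.6862

-0.6862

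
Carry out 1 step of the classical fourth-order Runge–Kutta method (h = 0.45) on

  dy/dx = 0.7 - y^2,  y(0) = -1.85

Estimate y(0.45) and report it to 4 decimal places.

-6.5743

RK4: k1 = f(x_n, y_n); k2 = f(x_n + h/2, y_n + (h/2)·k1); k3 = f(x_n + h/2, y_n + (h/2)·k2); k4 = f(x_n + h, y_n + h·k3); y_{n+1} = y_n + (h/6)·(k1 + 2k2 + 2k3 + k4).
x=0.000000, y=-1.850000:
  k1 = f(0.000000, -1.850000) = -2.722500
  k2 = f(0.225000, -2.462563) = -5.364214
  k3 = f(0.225000, -3.056948) = -8.644932
  k4 = f(0.450000, -5.740219) = -32.250119
  y ← -1.850000 + (0.45/6)·(k1 + 2k2 + 2k3 + k4) = -6.574318
y(0.45) ≈ -6.5743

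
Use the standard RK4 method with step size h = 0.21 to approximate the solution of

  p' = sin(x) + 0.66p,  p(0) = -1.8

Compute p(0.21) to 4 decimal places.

-2.0446

RK4: k1 = f(x_n, p_n); k2 = f(x_n + h/2, p_n + (h/2)·k1); k3 = f(x_n + h/2, p_n + (h/2)·k2); k4 = f(x_n + h, p_n + h·k3); p_{n+1} = p_n + (h/6)·(k1 + 2k2 + 2k3 + k4).
x=0.000000, p=-1.800000:
  k1 = f(0.000000, -1.800000) = -1.188000
  k2 = f(0.105000, -1.924740) = -1.165521
  k3 = f(0.105000, -1.922380) = -1.163963
  k4 = f(0.210000, -2.044432) = -1.140865
  p ← -1.800000 + (0.21/6)·(k1 + 2k2 + 2k3 + k4) = -2.044574
p(0.21) ≈ -2.0446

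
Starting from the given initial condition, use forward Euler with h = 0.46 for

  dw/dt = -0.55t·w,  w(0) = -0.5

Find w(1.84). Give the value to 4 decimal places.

Euler: w_{n+1} = w_n + h·f(t_n, w_n).
t=0.000000, w=-0.500000: f=0.000000 → w ← -0.500000 + 0.46·0.000000 = -0.500000
t=0.460000, w=-0.500000: f=0.126500 → w ← -0.500000 + 0.46·0.126500 = -0.441810
t=0.920000, w=-0.441810: f=0.223556 → w ← -0.441810 + 0.46·0.223556 = -0.338974
t=1.380000, w=-0.338974: f=0.257281 → w ← -0.338974 + 0.46·0.257281 = -0.220625
w(1.84) ≈ -0.2206

-0.2206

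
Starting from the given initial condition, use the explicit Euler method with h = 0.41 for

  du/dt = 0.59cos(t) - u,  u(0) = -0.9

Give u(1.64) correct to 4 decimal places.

Euler: u_{n+1} = u_n + h·f(t_n, u_n).
t=0.000000, u=-0.900000: f=1.490000 → u ← -0.900000 + 0.41·1.490000 = -0.289100
t=0.410000, u=-0.289100: f=0.830201 → u ← -0.289100 + 0.41·0.830201 = 0.051283
t=0.820000, u=0.051283: f=0.351228 → u ← 0.051283 + 0.41·0.351228 = 0.195286
t=1.230000, u=0.195286: f=0.001914 → u ← 0.195286 + 0.41·0.001914 = 0.196071
u(1.64) ≈ 0.1961

0.1961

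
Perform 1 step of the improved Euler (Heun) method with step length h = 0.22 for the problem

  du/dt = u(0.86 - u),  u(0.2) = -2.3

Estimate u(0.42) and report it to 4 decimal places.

-5.1405

Heun: k1 = f(t_n, u_n); k2 = f(t_n + h, u_n + h·k1); u_{n+1} = u_n + (h/2)·(k1 + k2).
t=0.200000, u=-2.300000:
  k1 = f(0.200000, -2.300000) = -7.268000
  k2 = f(0.420000, -3.898960) = -18.554995
  u ← -2.300000 + (0.22/2)·(-7.268000 + (-18.554995)) = -5.140529
u(0.42) ≈ -5.1405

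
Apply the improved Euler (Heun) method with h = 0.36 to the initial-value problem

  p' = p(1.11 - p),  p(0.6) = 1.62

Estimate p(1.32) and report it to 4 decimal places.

Heun: k1 = f(t_n, p_n); k2 = f(t_n + h, p_n + h·k1); p_{n+1} = p_n + (h/2)·(k1 + k2).
t=0.600000, p=1.620000:
  k1 = f(0.600000, 1.620000) = -0.826200
  k2 = f(0.960000, 1.322568) = -0.281136
  p ← 1.620000 + (0.36/2)·(-0.826200 + (-0.281136)) = 1.420680
t=0.960000, p=1.420680:
  k1 = f(0.960000, 1.420680) = -0.441376
  k2 = f(1.320000, 1.261784) = -0.191519
  p ← 1.420680 + (0.36/2)·(-0.441376 + (-0.191519)) = 1.306758
p(1.32) ≈ 1.3068

1.3068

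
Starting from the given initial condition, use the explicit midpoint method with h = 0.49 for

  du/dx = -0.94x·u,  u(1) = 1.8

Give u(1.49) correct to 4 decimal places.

Midpoint: k1 = f(x_n, u_n); k2 = f(x_n + h/2, u_n + (h/2)·k1); u_{n+1} = u_n + h·k2.
x=1.000000, u=1.800000:
  k1 = f(1.000000, 1.800000) = -1.692000
  k2 = f(1.245000, 1.385460) = -1.621404
  u ← 1.800000 + 0.49·(-1.621404) = 1.005512
u(1.49) ≈ 1.0055

1.0055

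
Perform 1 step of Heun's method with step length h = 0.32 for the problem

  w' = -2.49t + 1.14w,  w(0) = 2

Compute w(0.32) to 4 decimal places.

Heun: k1 = f(t_n, w_n); k2 = f(t_n + h, w_n + h·k1); w_{n+1} = w_n + (h/2)·(k1 + k2).
t=0.000000, w=2.000000:
  k1 = f(0.000000, 2.000000) = 2.280000
  k2 = f(0.320000, 2.729600) = 2.314944
  w ← 2.000000 + (0.32/2)·(2.280000 + 2.314944) = 2.735191
w(0.32) ≈ 2.7352

2.7352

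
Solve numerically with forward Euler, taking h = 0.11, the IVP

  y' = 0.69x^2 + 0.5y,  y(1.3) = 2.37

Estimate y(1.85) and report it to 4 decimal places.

Euler: y_{n+1} = y_n + h·f(x_n, y_n).
x=1.300000, y=2.370000: f=2.351100 → y ← 2.370000 + 0.11·2.351100 = 2.628621
x=1.410000, y=2.628621: f=2.686099 → y ← 2.628621 + 0.11·2.686099 = 2.924092
x=1.520000, y=2.924092: f=3.056222 → y ← 2.924092 + 0.11·3.056222 = 3.260276
x=1.630000, y=3.260276: f=3.463399 → y ← 3.260276 + 0.11·3.463399 = 3.641250
x=1.740000, y=3.641250: f=3.909669 → y ← 3.641250 + 0.11·3.909669 = 4.071314
y(1.85) ≈ 4.0713

4.0713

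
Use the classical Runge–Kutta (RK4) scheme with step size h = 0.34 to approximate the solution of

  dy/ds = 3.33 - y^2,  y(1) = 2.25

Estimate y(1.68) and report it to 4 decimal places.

RK4: k1 = f(s_n, y_n); k2 = f(s_n + h/2, y_n + (h/2)·k1); k3 = f(s_n + h/2, y_n + (h/2)·k2); k4 = f(s_n + h, y_n + h·k3); y_{n+1} = y_n + (h/6)·(k1 + 2k2 + 2k3 + k4).
s=1.000000, y=2.250000:
  k1 = f(1.000000, 2.250000) = -1.732500
  k2 = f(1.170000, 1.955475) = -0.493882
  k3 = f(1.170000, 2.166040) = -1.361729
  k4 = f(1.340000, 1.787012) = 0.136588
  y ← 2.250000 + (0.34/6)·(k1 + 2k2 + 2k3 + k4) = 1.949262
s=1.340000, y=1.949262:
  k1 = f(1.340000, 1.949262) = -0.469624
  k2 = f(1.510000, 1.869426) = -0.164755
  k3 = f(1.510000, 1.921254) = -0.361217
  k4 = f(1.680000, 1.826449) = -0.005914
  y ← 1.949262 + (0.34/6)·(k1 + 2k2 + 2k3 + k4) = 1.862705
y(1.68) ≈ 1.8627

1.8627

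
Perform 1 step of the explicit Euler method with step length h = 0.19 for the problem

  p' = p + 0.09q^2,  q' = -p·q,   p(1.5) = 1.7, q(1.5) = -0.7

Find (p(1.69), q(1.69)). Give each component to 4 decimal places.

Euler on (p,q): p_{n+1} = p_n + h·p', q_{n+1} = q_n + h·q'.
1.500000: (1.700000, -0.700000); f=(1.744100, 1.190000) → (2.031379, -0.473900)
(p(1.69), q(1.69)) ≈ (2.0314, -0.4739)

2.0314, -0.4739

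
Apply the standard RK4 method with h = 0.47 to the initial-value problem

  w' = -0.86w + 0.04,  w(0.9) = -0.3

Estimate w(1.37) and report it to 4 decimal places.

-0.1848

RK4: k1 = f(x_n, w_n); k2 = f(x_n + h/2, w_n + (h/2)·k1); k3 = f(x_n + h/2, w_n + (h/2)·k2); k4 = f(x_n + h, w_n + h·k3); w_{n+1} = w_n + (h/6)·(k1 + 2k2 + 2k3 + k4).
x=0.900000, w=-0.300000:
  k1 = f(0.900000, -0.300000) = 0.298000
  k2 = f(1.135000, -0.229970) = 0.237774
  k3 = f(1.135000, -0.244123) = 0.249946
  k4 = f(1.370000, -0.182525) = 0.196972
  w ← -0.300000 + (0.47/6)·(k1 + 2k2 + 2k3 + k4) = -0.184818
w(1.37) ≈ -0.1848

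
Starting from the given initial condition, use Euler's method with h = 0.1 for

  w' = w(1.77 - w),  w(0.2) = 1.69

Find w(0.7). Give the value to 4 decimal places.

Euler: w_{n+1} = w_n + h·f(x_n, w_n).
x=0.200000, w=1.690000: f=0.135200 → w ← 1.690000 + 0.1·0.135200 = 1.703520
x=0.300000, w=1.703520: f=0.113250 → w ← 1.703520 + 0.1·0.113250 = 1.714845
x=0.400000, w=1.714845: f=0.094582 → w ← 1.714845 + 0.1·0.094582 = 1.724303
x=0.500000, w=1.724303: f=0.078795 → w ← 1.724303 + 0.1·0.078795 = 1.732183
x=0.600000, w=1.732183: f=0.065506 → w ← 1.732183 + 0.1·0.065506 = 1.738733
w(0.7) ≈ 1.7387

1.7387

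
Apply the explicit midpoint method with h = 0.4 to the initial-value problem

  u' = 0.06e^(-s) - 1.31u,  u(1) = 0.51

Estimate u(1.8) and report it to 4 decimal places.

0.1981

Midpoint: k1 = f(s_n, u_n); k2 = f(s_n + h/2, u_n + (h/2)·k1); u_{n+1} = u_n + h·k2.
s=1.000000, u=0.510000:
  k1 = f(1.000000, 0.510000) = -0.646027
  k2 = f(1.200000, 0.380795) = -0.480769
  u ← 0.510000 + 0.4·(-0.480769) = 0.317692
s=1.400000, u=0.317692:
  k1 = f(1.400000, 0.317692) = -0.401381
  k2 = f(1.600000, 0.237416) = -0.298901
  u ← 0.317692 + 0.4·(-0.298901) = 0.198132
u(1.8) ≈ 0.1981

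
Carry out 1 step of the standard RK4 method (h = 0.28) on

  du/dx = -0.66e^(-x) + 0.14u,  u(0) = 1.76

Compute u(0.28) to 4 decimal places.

1.6658

RK4: k1 = f(x_n, u_n); k2 = f(x_n + h/2, u_n + (h/2)·k1); k3 = f(x_n + h/2, u_n + (h/2)·k2); k4 = f(x_n + h, u_n + h·k3); u_{n+1} = u_n + (h/6)·(k1 + 2k2 + 2k3 + k4).
x=0.000000, u=1.760000:
  k1 = f(0.000000, 1.760000) = -0.413600
  k2 = f(0.140000, 1.702096) = -0.335483
  k3 = f(0.140000, 1.713032) = -0.333952
  k4 = f(0.280000, 1.666493) = -0.265508
  u ← 1.760000 + (0.28/6)·(k1 + 2k2 + 2k3 + k4) = 1.665828
u(0.28) ≈ 1.6658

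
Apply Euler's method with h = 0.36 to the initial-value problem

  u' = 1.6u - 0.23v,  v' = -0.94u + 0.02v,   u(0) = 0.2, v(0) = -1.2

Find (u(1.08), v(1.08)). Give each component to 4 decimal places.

1.3143, -1.6929

Euler on (u,v): u_{n+1} = u_n + h·u', v_{n+1} = v_n + h·v'.
0.000000: (0.200000, -1.200000); f=(0.596000, -0.212000) → (0.414560, -1.276320)
0.360000: (0.414560, -1.276320); f=(0.956850, -0.415213) → (0.759026, -1.425797)
0.720000: (0.759026, -1.425797); f=(1.542375, -0.742000) → (1.314281, -1.692917)
(u(1.08), v(1.08)) ≈ (1.3143, -1.6929)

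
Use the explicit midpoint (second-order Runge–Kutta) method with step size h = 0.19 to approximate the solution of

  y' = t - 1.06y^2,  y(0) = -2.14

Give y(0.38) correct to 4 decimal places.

-7.8593

Midpoint: k1 = f(t_n, y_n); k2 = f(t_n + h/2, y_n + (h/2)·k1); y_{n+1} = y_n + h·k2.
t=0.000000, y=-2.140000:
  k1 = f(0.000000, -2.140000) = -4.854376
  k2 = f(0.095000, -2.601166) = -7.077027
  y ← -2.140000 + 0.19·(-7.077027) = -3.484635
t=0.190000, y=-3.484635:
  k1 = f(0.190000, -3.484635) = -12.681243
  k2 = f(0.285000, -4.689353) = -23.024435
  y ← -3.484635 + 0.19·(-23.024435) = -7.859278
y(0.38) ≈ -7.8593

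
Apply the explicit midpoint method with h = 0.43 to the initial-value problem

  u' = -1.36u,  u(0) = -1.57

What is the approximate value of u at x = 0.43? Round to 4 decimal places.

Midpoint: k1 = f(x_n, u_n); k2 = f(x_n + h/2, u_n + (h/2)·k1); u_{n+1} = u_n + h·k2.
x=0.000000, u=-1.570000:
  k1 = f(0.000000, -1.570000) = 2.135200
  k2 = f(0.215000, -1.110932) = 1.510868
  u ← -1.570000 + 0.43·1.510868 = -0.920327
u(0.43) ≈ -0.9203

-0.9203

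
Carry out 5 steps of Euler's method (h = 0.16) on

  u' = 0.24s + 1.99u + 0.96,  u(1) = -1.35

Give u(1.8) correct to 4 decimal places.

Euler: u_{n+1} = u_n + h·f(s_n, u_n).
s=1.000000, u=-1.350000: f=-1.486500 → u ← -1.350000 + 0.16·(-1.486500) = -1.587840
s=1.160000, u=-1.587840: f=-1.921402 → u ← -1.587840 + 0.16·(-1.921402) = -1.895264
s=1.320000, u=-1.895264: f=-2.494776 → u ← -1.895264 + 0.16·(-2.494776) = -2.294428
s=1.480000, u=-2.294428: f=-3.250713 → u ← -2.294428 + 0.16·(-3.250713) = -2.814542
s=1.640000, u=-2.814542: f=-4.247339 → u ← -2.814542 + 0.16·(-4.247339) = -3.494117
u(1.8) ≈ -3.4941

-3.4941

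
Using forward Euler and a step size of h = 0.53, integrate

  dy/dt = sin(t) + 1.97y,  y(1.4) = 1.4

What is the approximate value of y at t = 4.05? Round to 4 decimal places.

Euler: y_{n+1} = y_n + h·f(t_n, y_n).
t=1.400000, y=1.400000: f=3.743450 → y ← 1.400000 + 0.53·3.743450 = 3.384028
t=1.930000, y=3.384028: f=7.602713 → y ← 3.384028 + 0.53·7.602713 = 7.413466
t=2.460000, y=7.413466: f=15.234559 → y ← 7.413466 + 0.53·15.234559 = 15.487782
t=2.990000, y=15.487782: f=30.661944 → y ← 15.487782 + 0.53·30.661944 = 31.738613
t=3.520000, y=31.738613: f=62.155627 → y ← 31.738613 + 0.53·62.155627 = 64.681095
y(4.05) ≈ 64.6811

64.6811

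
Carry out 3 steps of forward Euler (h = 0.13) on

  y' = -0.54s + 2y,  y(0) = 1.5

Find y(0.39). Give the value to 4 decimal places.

Euler: y_{n+1} = y_n + h·f(s_n, y_n).
s=0.000000, y=1.500000: f=3.000000 → y ← 1.500000 + 0.13·3.000000 = 1.890000
s=0.130000, y=1.890000: f=3.709800 → y ← 1.890000 + 0.13·3.709800 = 2.372274
s=0.260000, y=2.372274: f=4.604148 → y ← 2.372274 + 0.13·4.604148 = 2.970813
y(0.39) ≈ 2.9708

2.9708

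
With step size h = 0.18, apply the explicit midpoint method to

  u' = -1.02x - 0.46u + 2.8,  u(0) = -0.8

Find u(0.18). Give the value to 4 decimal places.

Midpoint: k1 = f(x_n, u_n); k2 = f(x_n + h/2, u_n + (h/2)·k1); u_{n+1} = u_n + h·k2.
x=0.000000, u=-0.800000:
  k1 = f(0.000000, -0.800000) = 3.168000
  k2 = f(0.090000, -0.514880) = 2.945045
  u ← -0.800000 + 0.18·2.945045 = -0.269892
u(0.18) ≈ -0.2699

-0.2699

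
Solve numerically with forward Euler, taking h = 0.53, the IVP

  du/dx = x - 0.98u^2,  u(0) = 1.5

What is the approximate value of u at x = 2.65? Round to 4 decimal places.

Euler: u_{n+1} = u_n + h·f(x_n, u_n).
x=0.000000, u=1.500000: f=-2.205000 → u ← 1.500000 + 0.53·(-2.205000) = 0.331350
x=0.530000, u=0.331350: f=0.422403 → u ← 0.331350 + 0.53·0.422403 = 0.555224
x=1.060000, u=0.555224: f=0.757892 → u ← 0.555224 + 0.53·0.757892 = 0.956906
x=1.590000, u=0.956906: f=0.692643 → u ← 0.956906 + 0.53·0.692643 = 1.324007
x=2.120000, u=1.324007: f=0.402064 → u ← 1.324007 + 0.53·0.402064 = 1.537101
u(2.65) ≈ 1.5371

1.5371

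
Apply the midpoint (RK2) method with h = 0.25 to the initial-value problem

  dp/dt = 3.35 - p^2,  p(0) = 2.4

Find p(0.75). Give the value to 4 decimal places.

1.9115

Midpoint: k1 = f(t_n, p_n); k2 = f(t_n + h/2, p_n + (h/2)·k1); p_{n+1} = p_n + h·k2.
t=0.000000, p=2.400000:
  k1 = f(0.000000, 2.400000) = -2.410000
  k2 = f(0.125000, 2.098750) = -1.054752
  p ← 2.400000 + 0.25·(-1.054752) = 2.136312
t=0.250000, p=2.136312:
  k1 = f(0.250000, 2.136312) = -1.213829
  k2 = f(0.375000, 1.984583) = -0.588571
  p ← 2.136312 + 0.25·(-0.588571) = 1.989169
t=0.500000, p=1.989169:
  k1 = f(0.500000, 1.989169) = -0.606794
  k2 = f(0.625000, 1.913320) = -0.310793
  p ← 1.989169 + 0.25·(-0.310793) = 1.911471
p(0.75) ≈ 1.9115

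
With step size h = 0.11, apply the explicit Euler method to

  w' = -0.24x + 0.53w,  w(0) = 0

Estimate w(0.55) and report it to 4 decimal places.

-0.0308

Euler: w_{n+1} = w_n + h·f(x_n, w_n).
x=0.000000, w=0.000000: f=0.000000 → w ← 0.000000 + 0.11·0.000000 = 0.000000
x=0.110000, w=0.000000: f=-0.026400 → w ← 0.000000 + 0.11·(-0.026400) = -0.002904
x=0.220000, w=-0.002904: f=-0.054339 → w ← -0.002904 + 0.11·(-0.054339) = -0.008881
x=0.330000, w=-0.008881: f=-0.083907 → w ← -0.008881 + 0.11·(-0.083907) = -0.018111
x=0.440000, w=-0.018111: f=-0.115199 → w ← -0.018111 + 0.11·(-0.115199) = -0.030783
w(0.55) ≈ -0.0308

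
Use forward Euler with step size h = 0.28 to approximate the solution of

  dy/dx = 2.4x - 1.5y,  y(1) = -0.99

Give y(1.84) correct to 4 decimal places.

Euler: y_{n+1} = y_n + h·f(x_n, y_n).
x=1.000000, y=-0.990000: f=3.885000 → y ← -0.990000 + 0.28·3.885000 = 0.097800
x=1.280000, y=0.097800: f=2.925300 → y ← 0.097800 + 0.28·2.925300 = 0.916884
x=1.560000, y=0.916884: f=2.368674 → y ← 0.916884 + 0.28·2.368674 = 1.580113
y(1.84) ≈ 1.5801

1.5801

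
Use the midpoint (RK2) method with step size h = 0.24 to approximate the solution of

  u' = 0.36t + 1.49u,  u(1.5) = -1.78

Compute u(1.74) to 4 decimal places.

-2.3672

Midpoint: k1 = f(t_n, u_n); k2 = f(t_n + h/2, u_n + (h/2)·k1); u_{n+1} = u_n + h·k2.
t=1.500000, u=-1.780000:
  k1 = f(1.500000, -1.780000) = -2.112200
  k2 = f(1.620000, -2.033464) = -2.446661
  u ← -1.780000 + 0.24·(-2.446661) = -2.367199
u(1.74) ≈ -2.3672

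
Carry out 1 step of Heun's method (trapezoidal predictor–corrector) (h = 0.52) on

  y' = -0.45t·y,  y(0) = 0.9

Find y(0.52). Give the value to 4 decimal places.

0.8452

Heun: k1 = f(t_n, y_n); k2 = f(t_n + h, y_n + h·k1); y_{n+1} = y_n + (h/2)·(k1 + k2).
t=0.000000, y=0.900000:
  k1 = f(0.000000, 0.900000) = 0.000000
  k2 = f(0.520000, 0.900000) = -0.210600
  y ← 0.900000 + (0.52/2)·(0.000000 + (-0.210600)) = 0.845244
y(0.52) ≈ 0.8452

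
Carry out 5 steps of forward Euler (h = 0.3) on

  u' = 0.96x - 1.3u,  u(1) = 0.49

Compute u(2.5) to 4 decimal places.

Euler: u_{n+1} = u_n + h·f(x_n, u_n).
x=1.000000, u=0.490000: f=0.323000 → u ← 0.490000 + 0.3·0.323000 = 0.586900
x=1.300000, u=0.586900: f=0.485030 → u ← 0.586900 + 0.3·0.485030 = 0.732409
x=1.600000, u=0.732409: f=0.583868 → u ← 0.732409 + 0.3·0.583868 = 0.907569
x=1.900000, u=0.907569: f=0.644160 → u ← 0.907569 + 0.3·0.644160 = 1.100817
x=2.200000, u=1.100817: f=0.680937 → u ← 1.100817 + 0.3·0.680937 = 1.305099
u(2.5) ≈ 1.3051

1.3051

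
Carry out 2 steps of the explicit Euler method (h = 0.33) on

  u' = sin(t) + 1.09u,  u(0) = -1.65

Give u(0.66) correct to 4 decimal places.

Euler: u_{n+1} = u_n + h·f(t_n, u_n).
t=0.000000, u=-1.650000: f=-1.798500 → u ← -1.650000 + 0.33·(-1.798500) = -2.243505
t=0.330000, u=-2.243505: f=-2.121377 → u ← -2.243505 + 0.33·(-2.121377) = -2.943560
u(0.66) ≈ -2.9436

-2.9436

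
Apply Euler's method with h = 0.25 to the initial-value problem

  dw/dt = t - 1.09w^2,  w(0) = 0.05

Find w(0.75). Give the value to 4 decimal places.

Euler: w_{n+1} = w_n + h·f(t_n, w_n).
t=0.000000, w=0.050000: f=-0.002725 → w ← 0.050000 + 0.25·(-0.002725) = 0.049319
t=0.250000, w=0.049319: f=0.247349 → w ← 0.049319 + 0.25·0.247349 = 0.111156
t=0.500000, w=0.111156: f=0.486532 → w ← 0.111156 + 0.25·0.486532 = 0.232789
w(0.75) ≈ 0.2328

0.2328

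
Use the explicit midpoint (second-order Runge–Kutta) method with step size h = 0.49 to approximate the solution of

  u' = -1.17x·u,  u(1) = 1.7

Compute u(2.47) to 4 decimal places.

Midpoint: k1 = f(x_n, u_n); k2 = f(x_n + h/2, u_n + (h/2)·k1); u_{n+1} = u_n + h·k2.
x=1.000000, u=1.700000:
  k1 = f(1.000000, 1.700000) = -1.989000
  k2 = f(1.245000, 1.212695) = -1.766472
  u ← 1.700000 + 0.49·(-1.766472) = 0.834429
x=1.490000, u=0.834429:
  k1 = f(1.490000, 0.834429) = -1.454659
  k2 = f(1.735000, 0.478037) = -0.970391
  u ← 0.834429 + 0.49·(-0.970391) = 0.358937
x=1.980000, u=0.358937:
  k1 = f(1.980000, 0.358937) = -0.831513
  k2 = f(2.225000, 0.155216) = -0.404066
  u ← 0.358937 + 0.49·(-0.404066) = 0.160944
u(2.47) ≈ 0.1609

0.1609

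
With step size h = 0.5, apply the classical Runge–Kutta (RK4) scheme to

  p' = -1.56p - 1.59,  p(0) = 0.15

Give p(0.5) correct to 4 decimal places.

-0.4808

RK4: k1 = f(x_n, p_n); k2 = f(x_n + h/2, p_n + (h/2)·k1); k3 = f(x_n + h/2, p_n + (h/2)·k2); k4 = f(x_n + h, p_n + h·k3); p_{n+1} = p_n + (h/6)·(k1 + 2k2 + 2k3 + k4).
x=0.000000, p=0.150000:
  k1 = f(0.000000, 0.150000) = -1.824000
  k2 = f(0.250000, -0.306000) = -1.112640
  k3 = f(0.250000, -0.128160) = -1.390070
  k4 = f(0.500000, -0.545035) = -0.739745
  p ← 0.150000 + (0.5/6)·(k1 + 2k2 + 2k3 + k4) = -0.480764
p(0.5) ≈ -0.4808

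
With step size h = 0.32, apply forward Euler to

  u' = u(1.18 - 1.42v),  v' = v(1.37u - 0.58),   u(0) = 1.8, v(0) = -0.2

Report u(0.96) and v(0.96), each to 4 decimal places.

Euler on (u,v): u_{n+1} = u_n + h·u', v_{n+1} = v_n + h·v'.
0.000000: (1.800000, -0.200000); f=(2.635200, -0.377200) → (2.643264, -0.320704)
0.320000: (2.643264, -0.320704); f=(4.322793, -0.975348) → (4.026558, -0.632815)
0.640000: (4.026558, -0.632815); f=(8.369594, -3.123820) → (6.704828, -1.632438)
(u(0.96), v(0.96)) ≈ (6.7048, -1.6324)

6.7048, -1.6324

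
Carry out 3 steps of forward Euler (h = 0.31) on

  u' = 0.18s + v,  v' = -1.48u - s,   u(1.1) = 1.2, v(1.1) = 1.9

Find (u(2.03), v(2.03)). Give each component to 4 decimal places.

2.2516, -1.8393

Euler on (u,v): u_{n+1} = u_n + h·u', v_{n+1} = v_n + h·v'.
1.100000: (1.200000, 1.900000); f=(2.098000, -2.876000) → (1.850380, 1.008440)
1.410000: (1.850380, 1.008440); f=(1.262240, -4.148562) → (2.241674, -0.277614)
1.720000: (2.241674, -0.277614); f=(0.031986, -5.037678) → (2.251590, -1.839295)
(u(2.03), v(2.03)) ≈ (2.2516, -1.8393)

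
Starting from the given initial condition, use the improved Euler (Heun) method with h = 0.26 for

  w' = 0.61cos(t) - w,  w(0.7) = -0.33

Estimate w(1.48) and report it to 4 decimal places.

-0.0243

Heun: k1 = f(t_n, w_n); k2 = f(t_n + h, w_n + h·k1); w_{n+1} = w_n + (h/2)·(k1 + k2).
t=0.700000, w=-0.330000:
  k1 = f(0.700000, -0.330000) = 0.796554
  k2 = f(0.960000, -0.122896) = 0.472743
  w ← -0.330000 + (0.26/2)·(0.796554 + 0.472743) = -0.164991
t=0.960000, w=-0.164991:
  k1 = f(0.960000, -0.164991) = 0.514839
  k2 = f(1.220000, -0.031133) = 0.240757
  w ← -0.164991 + (0.26/2)·(0.514839 + 0.240757) = -0.066764
t=1.220000, w=-0.066764:
  k1 = f(1.220000, -0.066764) = 0.276388
  k2 = f(1.480000, 0.005097) = 0.050213
  w ← -0.066764 + (0.26/2)·(0.276388 + 0.050213) = -0.024306
w(1.48) ≈ -0.0243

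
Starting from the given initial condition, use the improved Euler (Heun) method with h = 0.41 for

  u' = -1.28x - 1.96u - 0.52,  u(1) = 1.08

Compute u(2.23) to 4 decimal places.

-1.1553

Heun: k1 = f(x_n, u_n); k2 = f(x_n + h, u_n + h·k1); u_{n+1} = u_n + (h/2)·(k1 + k2).
x=1.000000, u=1.080000:
  k1 = f(1.000000, 1.080000) = -3.916800
  k2 = f(1.410000, -0.525888) = -1.294060
  u ← 1.080000 + (0.41/2)·(-3.916800 + (-1.294060)) = 0.011774
x=1.410000, u=0.011774:
  k1 = f(1.410000, 0.011774) = -2.347877
  k2 = f(1.820000, -0.950856) = -0.985923
  u ← 0.011774 + (0.41/2)·(-2.347877 + (-0.985923)) = -0.671655
x=1.820000, u=-0.671655:
  k1 = f(1.820000, -0.671655) = -1.533156
  k2 = f(2.230000, -1.300249) = -0.825912
  u ← -0.671655 + (0.41/2)·(-1.533156 + (-0.825912)) = -1.155264
u(2.23) ≈ -1.1553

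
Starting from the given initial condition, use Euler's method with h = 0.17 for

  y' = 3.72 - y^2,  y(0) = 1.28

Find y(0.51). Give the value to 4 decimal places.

Euler: y_{n+1} = y_n + h·f(x_n, y_n).
x=0.000000, y=1.280000: f=2.081600 → y ← 1.280000 + 0.17·2.081600 = 1.633872
x=0.170000, y=1.633872: f=1.050462 → y ← 1.633872 + 0.17·1.050462 = 1.812451
x=0.340000, y=1.812451: f=0.435023 → y ← 1.812451 + 0.17·0.435023 = 1.886404
y(0.51) ≈ 1.8864

1.8864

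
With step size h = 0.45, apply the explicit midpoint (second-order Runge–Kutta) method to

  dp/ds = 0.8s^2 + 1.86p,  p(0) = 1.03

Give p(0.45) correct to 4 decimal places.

Midpoint: k1 = f(s_n, p_n); k2 = f(s_n + h/2, p_n + (h/2)·k1); p_{n+1} = p_n + h·k2.
s=0.000000, p=1.030000:
  k1 = f(0.000000, 1.030000) = 1.915800
  k2 = f(0.225000, 1.461055) = 2.758062
  p ← 1.030000 + 0.45·2.758062 = 2.271128
p(0.45) ≈ 2.2711

2.2711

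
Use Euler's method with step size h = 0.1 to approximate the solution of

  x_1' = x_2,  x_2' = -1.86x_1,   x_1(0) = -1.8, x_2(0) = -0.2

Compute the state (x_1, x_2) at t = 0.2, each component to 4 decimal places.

-1.8065, 0.4733

Euler on (x_1,x_2): x_1_{n+1} = x_1_n + h·x_1', x_2_{n+1} = x_2_n + h·x_2'.
0.000000: (-1.800000, -0.200000); f=(-0.200000, 3.348000) → (-1.820000, 0.134800)
0.100000: (-1.820000, 0.134800); f=(0.134800, 3.385200) → (-1.806520, 0.473320)
(x_1(0.2), x_2(0.2)) ≈ (-1.8065, 0.4733)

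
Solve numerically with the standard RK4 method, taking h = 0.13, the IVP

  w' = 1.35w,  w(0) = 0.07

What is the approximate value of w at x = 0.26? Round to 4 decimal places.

RK4: k1 = f(x_n, w_n); k2 = f(x_n + h/2, w_n + (h/2)·k1); k3 = f(x_n + h/2, w_n + (h/2)·k2); k4 = f(x_n + h, w_n + h·k3); w_{n+1} = w_n + (h/6)·(k1 + 2k2 + 2k3 + k4).
x=0.000000, w=0.070000:
  k1 = f(0.000000, 0.070000) = 0.094500
  k2 = f(0.065000, 0.076143) = 0.102792
  k3 = f(0.065000, 0.076682) = 0.103520
  k4 = f(0.130000, 0.083458) = 0.112668
  w ← 0.070000 + (0.13/6)·(k1 + 2k2 + 2k3 + k4) = 0.083429
x=0.130000, w=0.083429:
  k1 = f(0.130000, 0.083429) = 0.112629
  k2 = f(0.195000, 0.090750) = 0.122512
  k3 = f(0.195000, 0.091392) = 0.123379
  k4 = f(0.260000, 0.099468) = 0.134282
  w ← 0.083429 + (0.13/6)·(k1 + 2k2 + 2k3 + k4) = 0.099434
w(0.26) ≈ 0.0994

0.0994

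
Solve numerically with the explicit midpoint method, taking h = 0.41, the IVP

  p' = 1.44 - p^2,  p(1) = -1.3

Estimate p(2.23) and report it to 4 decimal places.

Midpoint: k1 = f(t_n, p_n); k2 = f(t_n + h/2, p_n + (h/2)·k1); p_{n+1} = p_n + h·k2.
t=1.000000, p=-1.300000:
  k1 = f(1.000000, -1.300000) = -0.250000
  k2 = f(1.205000, -1.351250) = -0.385877
  p ← -1.300000 + 0.41·(-0.385877) = -1.458209
t=1.410000, p=-1.458209:
  k1 = f(1.410000, -1.458209) = -0.686375
  k2 = f(1.615000, -1.598916) = -1.116533
  p ← -1.458209 + 0.41·(-1.116533) = -1.915988
t=1.820000, p=-1.915988:
  k1 = f(1.820000, -1.915988) = -2.231010
  k2 = f(2.025000, -2.373345) = -4.192766
  p ← -1.915988 + 0.41·(-4.192766) = -3.635022
p(2.23) ≈ -3.6350

-3.6350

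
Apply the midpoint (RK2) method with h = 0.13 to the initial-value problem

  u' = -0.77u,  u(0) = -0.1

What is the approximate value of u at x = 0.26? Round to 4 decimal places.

-0.0819

Midpoint: k1 = f(x_n, u_n); k2 = f(x_n + h/2, u_n + (h/2)·k1); u_{n+1} = u_n + h·k2.
x=0.000000, u=-0.100000:
  k1 = f(0.000000, -0.100000) = 0.077000
  k2 = f(0.065000, -0.094995) = 0.073146
  u ← -0.100000 + 0.13·0.073146 = -0.090491
x=0.130000, u=-0.090491:
  k1 = f(0.130000, -0.090491) = 0.069678
  k2 = f(0.195000, -0.085962) = 0.066191
  u ← -0.090491 + 0.13·0.066191 = -0.081886
u(0.26) ≈ -0.0819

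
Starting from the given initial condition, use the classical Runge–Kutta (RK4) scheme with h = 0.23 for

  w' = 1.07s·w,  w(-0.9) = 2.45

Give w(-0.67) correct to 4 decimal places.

2.0196

RK4: k1 = f(s_n, w_n); k2 = f(s_n + h/2, w_n + (h/2)·k1); k3 = f(s_n + h/2, w_n + (h/2)·k2); k4 = f(s_n + h, w_n + h·k3); w_{n+1} = w_n + (h/6)·(k1 + 2k2 + 2k3 + k4).
s=-0.900000, w=2.450000:
  k1 = f(-0.900000, 2.450000) = -2.359350
  k2 = f(-0.785000, 2.178675) = -1.829978
  k3 = f(-0.785000, 2.239553) = -1.881112
  k4 = f(-0.670000, 2.017344) = -1.446234
  w ← 2.450000 + (0.23/6)·(k1 + 2k2 + 2k3 + k4) = 2.019602
w(-0.67) ≈ 2.0196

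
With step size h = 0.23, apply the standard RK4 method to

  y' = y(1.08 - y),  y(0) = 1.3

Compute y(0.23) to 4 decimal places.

RK4: k1 = f(x_n, y_n); k2 = f(x_n + h/2, y_n + (h/2)·k1); k3 = f(x_n + h/2, y_n + (h/2)·k2); k4 = f(x_n + h, y_n + h·k3); y_{n+1} = y_n + (h/6)·(k1 + 2k2 + 2k3 + k4).
x=0.000000, y=1.300000:
  k1 = f(0.000000, 1.300000) = -0.286000
  k2 = f(0.115000, 1.267110) = -0.237089
  k3 = f(0.115000, 1.272735) = -0.245300
  k4 = f(0.230000, 1.243581) = -0.203426
  y ← 1.300000 + (0.23/6)·(k1 + 2k2 + 2k3 + k4) = 1.244255
y(0.23) ≈ 1.2443

1.2443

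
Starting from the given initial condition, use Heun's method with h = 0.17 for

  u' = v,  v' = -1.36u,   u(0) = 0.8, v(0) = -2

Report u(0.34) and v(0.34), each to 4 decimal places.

0.0708, -2.2062

Heun on (u,v): k1 = f(x_n, state_n); k2 = f(x_n + h, state_n + h·k1); state_{n+1} = state_n + (h/2)·(k1 + k2).
0.000000: (0.800000, -2.000000)
  k1 = (-2.000000, -1.088000)
  predictor → (0.460000, -2.184960)
  k2 = (-2.184960, -0.625600)
  → (0.444278, -2.145656)
0.170000: (0.444278, -2.145656)
  k1 = (-2.145656, -0.604219)
  predictor → (0.079517, -2.248373)
  k2 = (-2.248373, -0.108143)
  → (0.070786, -2.206207)
(u(0.34), v(0.34)) ≈ (0.0708, -2.2062)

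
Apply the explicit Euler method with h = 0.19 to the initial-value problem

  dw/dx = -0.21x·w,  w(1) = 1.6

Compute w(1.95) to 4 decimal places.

Euler: w_{n+1} = w_n + h·f(x_n, w_n).
x=1.000000, w=1.600000: f=-0.336000 → w ← 1.600000 + 0.19·(-0.336000) = 1.536160
x=1.190000, w=1.536160: f=-0.383886 → w ← 1.536160 + 0.19·(-0.383886) = 1.463222
x=1.380000, w=1.463222: f=-0.424042 → w ← 1.463222 + 0.19·(-0.424042) = 1.382654
x=1.570000, w=1.382654: f=-0.455861 → w ← 1.382654 + 0.19·(-0.455861) = 1.296040
x=1.760000, w=1.296040: f=-0.479016 → w ← 1.296040 + 0.19·(-0.479016) = 1.205027
w(1.95) ≈ 1.2050

1.2050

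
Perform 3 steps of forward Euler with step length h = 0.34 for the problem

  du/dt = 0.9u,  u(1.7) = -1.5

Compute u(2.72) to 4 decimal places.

Euler: u_{n+1} = u_n + h·f(t_n, u_n).
t=1.700000, u=-1.500000: f=-1.350000 → u ← -1.500000 + 0.34·(-1.350000) = -1.959000
t=2.040000, u=-1.959000: f=-1.763100 → u ← -1.959000 + 0.34·(-1.763100) = -2.558454
t=2.380000, u=-2.558454: f=-2.302609 → u ← -2.558454 + 0.34·(-2.302609) = -3.341341
u(2.72) ≈ -3.3413

-3.3413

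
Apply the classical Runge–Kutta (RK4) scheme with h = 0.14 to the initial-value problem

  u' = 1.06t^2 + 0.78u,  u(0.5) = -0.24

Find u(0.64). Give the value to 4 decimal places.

-0.2167

RK4: k1 = f(t_n, u_n); k2 = f(t_n + h/2, u_n + (h/2)·k1); k3 = f(t_n + h/2, u_n + (h/2)·k2); k4 = f(t_n + h, u_n + h·k3); u_{n+1} = u_n + (h/6)·(k1 + 2k2 + 2k3 + k4).
t=0.500000, u=-0.240000:
  k1 = f(0.500000, -0.240000) = 0.077800
  k2 = f(0.570000, -0.234554) = 0.161442
  k3 = f(0.570000, -0.228699) = 0.166009
  k4 = f(0.640000, -0.216759) = 0.265104
  u ← -0.240000 + (0.14/6)·(k1 + 2k2 + 2k3 + k4) = -0.216718
u(0.64) ≈ -0.2167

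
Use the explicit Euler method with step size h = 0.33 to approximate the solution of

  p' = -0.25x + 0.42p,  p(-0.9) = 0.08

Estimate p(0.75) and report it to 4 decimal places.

Euler: p_{n+1} = p_n + h·f(x_n, p_n).
x=-0.900000, p=0.080000: f=0.258600 → p ← 0.080000 + 0.33·0.258600 = 0.165338
x=-0.570000, p=0.165338: f=0.211942 → p ← 0.165338 + 0.33·0.211942 = 0.235279
x=-0.240000, p=0.235279: f=0.158817 → p ← 0.235279 + 0.33·0.158817 = 0.287688
x=0.090000, p=0.287688: f=0.098329 → p ← 0.287688 + 0.33·0.098329 = 0.320137
x=0.420000, p=0.320137: f=0.029458 → p ← 0.320137 + 0.33·0.029458 = 0.329858
p(0.75) ≈ 0.3299

0.3299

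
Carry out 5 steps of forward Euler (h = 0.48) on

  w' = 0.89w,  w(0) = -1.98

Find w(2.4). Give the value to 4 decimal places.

-11.7244

Euler: w_{n+1} = w_n + h·f(t_n, w_n).
t=0.000000, w=-1.980000: f=-1.762200 → w ← -1.980000 + 0.48·(-1.762200) = -2.825856
t=0.480000, w=-2.825856: f=-2.515012 → w ← -2.825856 + 0.48·(-2.515012) = -4.033062
t=0.960000, w=-4.033062: f=-3.589425 → w ← -4.033062 + 0.48·(-3.589425) = -5.755986
t=1.440000, w=-5.755986: f=-5.122827 → w ← -5.755986 + 0.48·(-5.122827) = -8.214943
t=1.920000, w=-8.214943: f=-7.311299 → w ← -8.214943 + 0.48·(-7.311299) = -11.724366
w(2.4) ≈ -11.7244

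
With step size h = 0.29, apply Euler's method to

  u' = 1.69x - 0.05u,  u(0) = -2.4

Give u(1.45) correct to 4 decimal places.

-0.8301

Euler: u_{n+1} = u_n + h·f(x_n, u_n).
x=0.000000, u=-2.400000: f=0.120000 → u ← -2.400000 + 0.29·0.120000 = -2.365200
x=0.290000, u=-2.365200: f=0.608360 → u ← -2.365200 + 0.29·0.608360 = -2.188776
x=0.580000, u=-2.188776: f=1.089639 → u ← -2.188776 + 0.29·1.089639 = -1.872780
x=0.870000, u=-1.872780: f=1.563939 → u ← -1.872780 + 0.29·1.563939 = -1.419238
x=1.160000, u=-1.419238: f=2.031362 → u ← -1.419238 + 0.29·2.031362 = -0.830143
u(1.45) ≈ -0.8301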